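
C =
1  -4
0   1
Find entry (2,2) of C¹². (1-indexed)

1

C = I + N where N = [[0, -4], [0, 0]] is strictly upper-triangular, so N² = 0.
(I + N)¹² = I + 12·N = [[1, -48], [0, 1]].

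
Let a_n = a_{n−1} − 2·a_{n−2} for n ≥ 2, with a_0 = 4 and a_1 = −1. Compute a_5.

With companion matrix Q = [[1, −2], [1, 0]], [a_n, a_{n−1}]ᵀ = Q·[a_{n−1}, a_{n−2}]ᵀ, so [a_5, a_4]ᵀ = Q⁴·[a_1, a_0]ᵀ.
Q⁴ = [[−1, 6], [−3, 2]], giving [a_5, a_4]ᵀ = [[25], [11]].

25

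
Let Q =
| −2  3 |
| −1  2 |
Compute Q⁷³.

[[−2, 3], [−1, 2]]

Q² = I (check: tr Q = 0 and det Q = −1), so Q⁷³ = Q since 73 is odd.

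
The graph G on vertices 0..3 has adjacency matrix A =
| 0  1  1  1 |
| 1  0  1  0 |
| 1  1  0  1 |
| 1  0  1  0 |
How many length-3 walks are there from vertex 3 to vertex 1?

2

The number of length-3 walks from vertex 3 to vertex 1 is entry (3,1) of A^3, where A is the adjacency matrix.
A^2 = [[3, 1, 2, 1], [1, 2, 1, 2], [2, 1, 3, 1], [1, 2, 1, 2]]
A^3 = [[4, 5, 5, 5], [5, 2, 5, 2], [5, 5, 4, 5], [5, 2, 5, 2]]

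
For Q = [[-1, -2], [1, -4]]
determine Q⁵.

tr Q = -5 and det Q = 6, so the characteristic polynomial is λ² − (-5)λ + (6) with roots -3 and -2.
Eigenvectors give P = [[1, -2], [1, -1]] with P⁻¹ = [[-1, 2], [-1, 1]], and Q = P·diag(-3, -2)·P⁻¹.
Then Q⁵ = P·diag(-243, -32)·P⁻¹ = [[-243, 64], [-243, 32]] · [[-1, 2], [-1, 1]] = [[179, -422], [211, -454]].

[[179, -422], [211, -454]]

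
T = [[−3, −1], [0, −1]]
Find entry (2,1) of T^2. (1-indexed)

0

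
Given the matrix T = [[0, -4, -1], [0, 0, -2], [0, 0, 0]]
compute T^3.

T is strictly triangular, hence nilpotent: T^3 = 0, so T^3 = 0.

[[0, 0, 0], [0, 0, 0], [0, 0, 0]]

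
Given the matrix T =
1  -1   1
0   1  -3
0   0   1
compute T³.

T = I + N where N = [[0, -1, 1], [0, 0, -3], [0, 0, 0]] is strictly upper-triangular, so N³ = 0.
(I + N)³ = I + 3·N + 3·N² = [[1, -3, 12], [0, 1, -9], [0, 0, 1]].

[[1, -3, 12], [0, 1, -9], [0, 0, 1]]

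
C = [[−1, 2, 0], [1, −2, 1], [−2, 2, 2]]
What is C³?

[[−13, 22, −2], [13, −26, 8], [−16, 20, 8]]

C² = [[3, −6, 2], [−5, 8, 0], [0, −4, 6]]
C³ = [[−13, 22, −2], [13, −26, 8], [−16, 20, 8]]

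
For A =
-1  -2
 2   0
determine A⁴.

A² = [[-3, 2], [-2, -4]]
A³ = [[7, 6], [-6, 4]]
A⁴ = [[5, -14], [14, 12]]

[[5, -14], [14, 12]]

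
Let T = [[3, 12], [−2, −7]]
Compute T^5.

[[483, 1452], [−242, −727]]

tr T = −4 and det T = 3, so the characteristic polynomial is λ² − (−4)λ + (3) with roots −3 and −1.
Eigenvectors give P = [[−2, 3], [1, −1]] with P⁻¹ = [[1, 3], [1, 2]], and T = P·diag(−3, −1)·P⁻¹.
Then T^5 = P·diag(−243, −1)·P⁻¹ = [[486, −3], [−243, 1]] · [[1, 3], [1, 2]] = [[483, 1452], [−242, −727]].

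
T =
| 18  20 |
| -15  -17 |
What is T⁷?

tr T = 1 and det T = -6, so the characteristic polynomial is λ² − (1)λ + (-6) with roots 3 and -2.
Eigenvectors give P = [[4, -1], [-3, 1]] with P⁻¹ = [[1, 1], [3, 4]], and T = P·diag(3, -2)·P⁻¹.
Then T⁷ = P·diag(2187, -128)·P⁻¹ = [[8748, 128], [-6561, -128]] · [[1, 1], [3, 4]] = [[9132, 9260], [-6945, -7073]].

[[9132, 9260], [-6945, -7073]]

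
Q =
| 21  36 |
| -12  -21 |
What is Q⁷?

[[15309, 26244], [-8748, -15309]]

tr Q = 0 and det Q = -9, so the characteristic polynomial is λ² − (0)λ + (-9) with roots 3 and -3.
Eigenvectors give P = [[-2, -3], [1, 2]] with P⁻¹ = [[-2, -3], [1, 2]], and Q = P·diag(3, -3)·P⁻¹.
Then Q⁷ = P·diag(2187, -2187)·P⁻¹ = [[-4374, 6561], [2187, -4374]] · [[-2, -3], [1, 2]] = [[15309, 26244], [-8748, -15309]].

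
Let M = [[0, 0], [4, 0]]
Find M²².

[[0, 0], [0, 0]]

M is strictly triangular, hence nilpotent: M² = 0, so M²² = 0.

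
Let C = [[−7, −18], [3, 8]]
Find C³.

tr C = 1 and det C = −2, so the characteristic polynomial is λ² − (1)λ + (−2) with roots −1 and 2.
Eigenvectors give P = [[3, −2], [−1, 1]] with P⁻¹ = [[1, 2], [1, 3]], and C = P·diag(−1, 2)·P⁻¹.
Then C³ = P·diag(−1, 8)·P⁻¹ = [[−3, −16], [1, 8]] · [[1, 2], [1, 3]] = [[−19, −54], [9, 26]].

[[−19, −54], [9, 26]]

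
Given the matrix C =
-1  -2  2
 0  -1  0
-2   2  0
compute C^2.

[[-3, 8, -2], [0, 1, 0], [2, 2, -4]]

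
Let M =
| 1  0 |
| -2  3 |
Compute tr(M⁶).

730

tr M = 4 and det M = 3, so the characteristic polynomial is λ² − (4)λ + (3) with roots 1 and 3.
Eigenvectors give P = [[-1, 0], [-1, -1]] with P⁻¹ = [[-1, 0], [1, -1]], and M = P·diag(1, 3)·P⁻¹.
Then M⁶ = P·diag(1, 729)·P⁻¹ = [[-1, 0], [-1, -729]] · [[-1, 0], [1, -1]] = [[1, 0], [-728, 729]].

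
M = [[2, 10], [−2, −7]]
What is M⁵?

[[812, 2110], [−422, −1087]]

tr M = −5 and det M = 6, so the characteristic polynomial is λ² − (−5)λ + (6) with roots −2 and −3.
Eigenvectors give P = [[5, −2], [−2, 1]] with P⁻¹ = [[1, 2], [2, 5]], and M = P·diag(−2, −3)·P⁻¹.
Then M⁵ = P·diag(−32, −243)·P⁻¹ = [[−160, 486], [64, −243]] · [[1, 2], [2, 5]] = [[812, 2110], [−422, −1087]].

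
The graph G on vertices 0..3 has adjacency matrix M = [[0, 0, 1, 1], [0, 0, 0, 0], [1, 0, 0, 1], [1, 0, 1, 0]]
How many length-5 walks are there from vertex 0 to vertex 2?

11

The number of length-5 walks from vertex 0 to vertex 2 is entry (0,2) of M⁵, where M is the adjacency matrix.
M² = [[2, 0, 1, 1], [0, 0, 0, 0], [1, 0, 2, 1], [1, 0, 1, 2]]
M³ = [[2, 0, 3, 3], [0, 0, 0, 0], [3, 0, 2, 3], [3, 0, 3, 2]]
M⁴ = [[6, 0, 5, 5], [0, 0, 0, 0], [5, 0, 6, 5], [5, 0, 5, 6]]
M⁵ = [[10, 0, 11, 11], [0, 0, 0, 0], [11, 0, 10, 11], [11, 0, 11, 10]]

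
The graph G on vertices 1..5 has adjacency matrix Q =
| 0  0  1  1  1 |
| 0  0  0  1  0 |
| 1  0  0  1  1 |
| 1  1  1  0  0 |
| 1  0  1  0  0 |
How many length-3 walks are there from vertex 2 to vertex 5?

2

The number of length-3 walks from vertex 2 to vertex 5 is entry (2,5) of Q³, where Q is the adjacency matrix.
Q² = [[3, 1, 2, 1, 1], [1, 1, 1, 0, 0], [2, 1, 3, 1, 1], [1, 0, 1, 3, 2], [1, 0, 1, 2, 2]]
Q³ = [[4, 1, 5, 6, 5], [1, 0, 1, 3, 2], [5, 1, 4, 6, 5], [6, 3, 6, 2, 2], [5, 2, 5, 2, 2]]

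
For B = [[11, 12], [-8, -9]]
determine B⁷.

tr B = 2 and det B = -3, so the characteristic polynomial is λ² − (2)λ + (-3) with roots -1 and 3.
Eigenvectors give P = [[1, 3], [-1, -2]] with P⁻¹ = [[-2, -3], [1, 1]], and B = P·diag(-1, 3)·P⁻¹.
Then B⁷ = P·diag(-1, 2187)·P⁻¹ = [[-1, 6561], [1, -4374]] · [[-2, -3], [1, 1]] = [[6563, 6564], [-4376, -4377]].

[[6563, 6564], [-4376, -4377]]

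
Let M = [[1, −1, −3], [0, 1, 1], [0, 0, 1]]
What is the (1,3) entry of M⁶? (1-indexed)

M = I + N where N = [[0, −1, −3], [0, 0, 1], [0, 0, 0]] is strictly upper-triangular, so N³ = 0.
(I + N)⁶ = I + 6·N + 15·N² = [[1, −6, −33], [0, 1, 6], [0, 0, 1]].

−33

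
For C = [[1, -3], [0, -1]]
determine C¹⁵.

C² = I (check: tr C = 0 and det C = -1), so C¹⁵ = C since 15 is odd.

[[1, -3], [0, -1]]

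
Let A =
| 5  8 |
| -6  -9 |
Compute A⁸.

[[-19679, -26240], [19680, 26241]]

tr A = -4 and det A = 3, so the characteristic polynomial is λ² − (-4)λ + (3) with roots -3 and -1.
Eigenvectors give P = [[-1, 4], [1, -3]] with P⁻¹ = [[3, 4], [1, 1]], and A = P·diag(-3, -1)·P⁻¹.
Then A⁸ = P·diag(6561, 1)·P⁻¹ = [[-6561, 4], [6561, -3]] · [[3, 4], [1, 1]] = [[-19679, -26240], [19680, 26241]].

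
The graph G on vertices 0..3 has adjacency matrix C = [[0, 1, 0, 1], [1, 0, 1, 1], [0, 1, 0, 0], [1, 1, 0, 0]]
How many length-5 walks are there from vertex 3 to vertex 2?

6

The number of length-5 walks from vertex 3 to vertex 2 is entry (3,2) of C⁵, where C is the adjacency matrix.
C² = [[2, 1, 1, 1], [1, 3, 0, 1], [1, 0, 1, 1], [1, 1, 1, 2]]
C³ = [[2, 4, 1, 3], [4, 2, 3, 4], [1, 3, 0, 1], [3, 4, 1, 2]]
C⁴ = [[7, 6, 4, 6], [6, 11, 2, 6], [4, 2, 3, 4], [6, 6, 4, 7]]
C⁵ = [[12, 17, 6, 13], [17, 14, 11, 17], [6, 11, 2, 6], [13, 17, 6, 12]]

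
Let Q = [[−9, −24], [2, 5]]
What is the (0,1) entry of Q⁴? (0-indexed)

tr Q = −4 and det Q = 3, so the characteristic polynomial is λ² − (−4)λ + (3) with roots −1 and −3.
Eigenvectors give P = [[−3, 4], [1, −1]] with P⁻¹ = [[1, 4], [1, 3]], and Q = P·diag(−1, −3)·P⁻¹.
Then Q⁴ = P·diag(1, 81)·P⁻¹ = [[−3, 324], [1, −81]] · [[1, 4], [1, 3]] = [[321, 960], [−80, −239]].

960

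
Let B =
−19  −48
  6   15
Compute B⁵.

tr B = −4 and det B = 3, so the characteristic polynomial is λ² − (−4)λ + (3) with roots −1 and −3.
Eigenvectors give P = [[8, −3], [−3, 1]] with P⁻¹ = [[−1, −3], [−3, −8]], and B = P·diag(−1, −3)·P⁻¹.
Then B⁵ = P·diag(−1, −243)·P⁻¹ = [[−8, 729], [3, −243]] · [[−1, −3], [−3, −8]] = [[−2179, −5808], [726, 1935]].

[[−2179, −5808], [726, 1935]]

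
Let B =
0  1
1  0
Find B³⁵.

[[0, 1], [1, 0]]

B² = I (check: tr B = 0 and det B = −1), so B³⁵ = B since 35 is odd.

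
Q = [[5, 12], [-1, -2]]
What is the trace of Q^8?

257

tr Q = 3 and det Q = 2, so the characteristic polynomial is λ² − (3)λ + (2) with roots 2 and 1.
Eigenvectors give P = [[4, 3], [-1, -1]] with P⁻¹ = [[1, 3], [-1, -4]], and Q = P·diag(2, 1)·P⁻¹.
Then Q^8 = P·diag(256, 1)·P⁻¹ = [[1024, 3], [-256, -1]] · [[1, 3], [-1, -4]] = [[1021, 3060], [-255, -764]].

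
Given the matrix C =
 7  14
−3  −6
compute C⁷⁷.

[[7, 14], [−3, −6]]

C² = C (a projection; rank 1, trace 1), so C⁷⁷ = C.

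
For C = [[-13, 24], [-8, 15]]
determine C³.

tr C = 2 and det C = -3, so the characteristic polynomial is λ² − (2)λ + (-3) with roots 3 and -1.
Eigenvectors give P = [[-3, 2], [-2, 1]] with P⁻¹ = [[1, -2], [2, -3]], and C = P·diag(3, -1)·P⁻¹.
Then C³ = P·diag(27, -1)·P⁻¹ = [[-81, -2], [-54, -1]] · [[1, -2], [2, -3]] = [[-85, 168], [-56, 111]].

[[-85, 168], [-56, 111]]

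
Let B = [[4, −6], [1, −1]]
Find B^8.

[[766, −1530], [255, −509]]

tr B = 3 and det B = 2, so the characteristic polynomial is λ² − (3)λ + (2) with roots 1 and 2.
Eigenvectors give P = [[2, 3], [1, 1]] with P⁻¹ = [[−1, 3], [1, −2]], and B = P·diag(1, 2)·P⁻¹.
Then B^8 = P·diag(1, 256)·P⁻¹ = [[2, 768], [1, 256]] · [[−1, 3], [1, −2]] = [[766, −1530], [255, −509]].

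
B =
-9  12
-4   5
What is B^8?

tr B = -4 and det B = 3, so the characteristic polynomial is λ² − (-4)λ + (3) with roots -1 and -3.
Eigenvectors give P = [[-3, 2], [-2, 1]] with P⁻¹ = [[1, -2], [2, -3]], and B = P·diag(-1, -3)·P⁻¹.
Then B^8 = P·diag(1, 6561)·P⁻¹ = [[-3, 13122], [-2, 6561]] · [[1, -2], [2, -3]] = [[26241, -39360], [13120, -19679]].

[[26241, -39360], [13120, -19679]]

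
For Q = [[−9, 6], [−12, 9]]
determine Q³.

[[−81, 54], [−108, 81]]

tr Q = 0 and det Q = −9, so the characteristic polynomial is λ² − (0)λ + (−9) with roots −3 and 3.
Eigenvectors give P = [[1, −1], [1, −2]] with P⁻¹ = [[2, −1], [1, −1]], and Q = P·diag(−3, 3)·P⁻¹.
Then Q³ = P·diag(−27, 27)·P⁻¹ = [[−27, −27], [−27, −54]] · [[2, −1], [1, −1]] = [[−81, 54], [−108, 81]].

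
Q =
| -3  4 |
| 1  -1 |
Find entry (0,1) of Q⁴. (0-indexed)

-288

Q² = [[13, -16], [-4, 5]]
Q³ = [[-55, 68], [17, -21]]
Q⁴ = [[233, -288], [-72, 89]]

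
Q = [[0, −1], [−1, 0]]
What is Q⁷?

[[0, −1], [−1, 0]]

Q² = I (check: tr Q = 0 and det Q = −1), so Q⁷ = Q since 7 is odd.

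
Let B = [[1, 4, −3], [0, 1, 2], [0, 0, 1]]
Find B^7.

B = I + N where N = [[0, 4, −3], [0, 0, 2], [0, 0, 0]] is strictly upper-triangular, so N^3 = 0.
(I + N)^7 = I + 7·N + 21·N^2 = [[1, 28, 147], [0, 1, 14], [0, 0, 1]].

[[1, 28, 147], [0, 1, 14], [0, 0, 1]]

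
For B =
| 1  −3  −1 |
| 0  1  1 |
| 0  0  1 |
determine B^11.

B = I + N where N = [[0, −3, −1], [0, 0, 1], [0, 0, 0]] is strictly upper-triangular, so N^3 = 0.
(I + N)^11 = I + 11·N + 55·N^2 = [[1, −33, −176], [0, 1, 11], [0, 0, 1]].

[[1, −33, −176], [0, 1, 11], [0, 0, 1]]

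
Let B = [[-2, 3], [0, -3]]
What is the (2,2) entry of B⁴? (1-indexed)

B² = [[4, -15], [0, 9]]
B³ = [[-8, 57], [0, -27]]
B⁴ = [[16, -195], [0, 81]]

81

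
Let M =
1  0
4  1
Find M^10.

M = I + N where N = [[0, 0], [4, 0]] is strictly lower-triangular, so N^2 = 0.
(I + N)^10 = I + 10·N = [[1, 0], [40, 1]].

[[1, 0], [40, 1]]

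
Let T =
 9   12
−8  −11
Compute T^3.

[[57, 84], [−56, −83]]

tr T = −2 and det T = −3, so the characteristic polynomial is λ² − (−2)λ + (−3) with roots −3 and 1.
Eigenvectors give P = [[−1, 3], [1, −2]] with P⁻¹ = [[2, 3], [1, 1]], and T = P·diag(−3, 1)·P⁻¹.
Then T^3 = P·diag(−27, 1)·P⁻¹ = [[27, 3], [−27, −2]] · [[2, 3], [1, 1]] = [[57, 84], [−56, −83]].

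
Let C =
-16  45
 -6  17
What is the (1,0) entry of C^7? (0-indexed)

tr C = 1 and det C = -2, so the characteristic polynomial is λ² − (1)λ + (-2) with roots -1 and 2.
Eigenvectors give P = [[3, 5], [1, 2]] with P⁻¹ = [[2, -5], [-1, 3]], and C = P·diag(-1, 2)·P⁻¹.
Then C^7 = P·diag(-1, 128)·P⁻¹ = [[-3, 640], [-1, 256]] · [[2, -5], [-1, 3]] = [[-646, 1935], [-258, 773]].

-258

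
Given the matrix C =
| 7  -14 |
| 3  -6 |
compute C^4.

[[7, -14], [3, -6]]

C² = C (a projection; rank 1, trace 1), so C^4 = C.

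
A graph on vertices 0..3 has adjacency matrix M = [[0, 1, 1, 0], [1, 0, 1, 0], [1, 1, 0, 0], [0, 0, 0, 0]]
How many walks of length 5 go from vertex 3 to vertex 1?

The number of length-5 walks from vertex 3 to vertex 1 is entry (3,1) of M⁵, where M is the adjacency matrix.
M² = [[2, 1, 1, 0], [1, 2, 1, 0], [1, 1, 2, 0], [0, 0, 0, 0]]
M³ = [[2, 3, 3, 0], [3, 2, 3, 0], [3, 3, 2, 0], [0, 0, 0, 0]]
M⁴ = [[6, 5, 5, 0], [5, 6, 5, 0], [5, 5, 6, 0], [0, 0, 0, 0]]
M⁵ = [[10, 11, 11, 0], [11, 10, 11, 0], [11, 11, 10, 0], [0, 0, 0, 0]]

0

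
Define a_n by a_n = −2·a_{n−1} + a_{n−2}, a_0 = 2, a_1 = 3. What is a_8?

−886

With companion matrix B = [[−2, 1], [1, 0]], [a_n, a_{n−1}]ᵀ = B·[a_{n−1}, a_{n−2}]ᵀ, so [a_8, a_7]ᵀ = B⁷·[a_1, a_0]ᵀ.
B⁷ = [[−408, 169], [169, −70]], giving [a_8, a_7]ᵀ = [[−886], [367]].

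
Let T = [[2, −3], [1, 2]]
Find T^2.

[[1, −12], [4, 1]]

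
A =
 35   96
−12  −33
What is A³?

tr A = 2 and det A = −3, so the characteristic polynomial is λ² − (2)λ + (−3) with roots −1 and 3.
Eigenvectors give P = [[−8, −3], [3, 1]] with P⁻¹ = [[1, 3], [−3, −8]], and A = P·diag(−1, 3)·P⁻¹.
Then A³ = P·diag(−1, 27)·P⁻¹ = [[8, −81], [−3, 27]] · [[1, 3], [−3, −8]] = [[251, 672], [−84, −225]].

[[251, 672], [−84, −225]]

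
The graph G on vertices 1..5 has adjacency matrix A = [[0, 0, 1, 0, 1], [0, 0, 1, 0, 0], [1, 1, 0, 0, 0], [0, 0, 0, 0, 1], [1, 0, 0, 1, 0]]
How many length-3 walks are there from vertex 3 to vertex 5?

0

The number of length-3 walks from vertex 3 to vertex 5 is entry (3,5) of A^3, where A is the adjacency matrix.
A^2 = [[2, 1, 0, 1, 0], [1, 1, 0, 0, 0], [0, 0, 2, 0, 1], [1, 0, 0, 1, 0], [0, 0, 1, 0, 2]]
A^3 = [[0, 0, 3, 0, 3], [0, 0, 2, 0, 1], [3, 2, 0, 1, 0], [0, 0, 1, 0, 2], [3, 1, 0, 2, 0]]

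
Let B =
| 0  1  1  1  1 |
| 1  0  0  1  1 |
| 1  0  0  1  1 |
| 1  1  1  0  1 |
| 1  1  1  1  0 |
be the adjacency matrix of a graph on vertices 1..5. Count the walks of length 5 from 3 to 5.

The number of length-5 walks from vertex 3 to vertex 5 is entry (3,5) of B⁵, where B is the adjacency matrix.
B² = [[4, 2, 2, 3, 3], [2, 3, 3, 2, 2], [2, 3, 3, 2, 2], [3, 2, 2, 4, 3], [3, 2, 2, 3, 4]]
B³ = [[10, 10, 10, 11, 11], [10, 6, 6, 10, 10], [10, 6, 6, 10, 10], [11, 10, 10, 10, 11], [11, 10, 10, 11, 10]]
B⁴ = [[42, 32, 32, 41, 41], [32, 30, 30, 32, 32], [32, 30, 30, 32, 32], [41, 32, 32, 42, 41], [41, 32, 32, 41, 42]]
B⁵ = [[146, 124, 124, 147, 147], [124, 96, 96, 124, 124], [124, 96, 96, 124, 124], [147, 124, 124, 146, 147], [147, 124, 124, 147, 146]]

124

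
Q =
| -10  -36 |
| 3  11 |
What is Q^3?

tr Q = 1 and det Q = -2, so the characteristic polynomial is λ² − (1)λ + (-2) with roots -1 and 2.
Eigenvectors give P = [[-4, 3], [1, -1]] with P⁻¹ = [[-1, -3], [-1, -4]], and Q = P·diag(-1, 2)·P⁻¹.
Then Q^3 = P·diag(-1, 8)·P⁻¹ = [[4, 24], [-1, -8]] · [[-1, -3], [-1, -4]] = [[-28, -108], [9, 35]].

[[-28, -108], [9, 35]]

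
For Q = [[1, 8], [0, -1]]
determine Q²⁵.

[[1, 8], [0, -1]]

Q² = I (check: tr Q = 0 and det Q = -1), so Q²⁵ = Q since 25 is odd.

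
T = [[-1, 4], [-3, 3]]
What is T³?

T² = [[-11, 8], [-6, -3]]
T³ = [[-13, -20], [15, -33]]

[[-13, -20], [15, -33]]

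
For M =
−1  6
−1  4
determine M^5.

[[−61, 186], [−31, 94]]

tr M = 3 and det M = 2, so the characteristic polynomial is λ² − (3)λ + (2) with roots 2 and 1.
Eigenvectors give P = [[2, 3], [1, 1]] with P⁻¹ = [[−1, 3], [1, −2]], and M = P·diag(2, 1)·P⁻¹.
Then M^5 = P·diag(32, 1)·P⁻¹ = [[64, 3], [32, 1]] · [[−1, 3], [1, −2]] = [[−61, 186], [−31, 94]].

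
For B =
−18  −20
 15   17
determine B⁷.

tr B = −1 and det B = −6, so the characteristic polynomial is λ² − (−1)λ + (−6) with roots −3 and 2.
Eigenvectors give P = [[4, 1], [−3, −1]] with P⁻¹ = [[1, 1], [−3, −4]], and B = P·diag(−3, 2)·P⁻¹.
Then B⁷ = P·diag(−2187, 128)·P⁻¹ = [[−8748, 128], [6561, −128]] · [[1, 1], [−3, −4]] = [[−9132, −9260], [6945, 7073]].

[[−9132, −9260], [6945, 7073]]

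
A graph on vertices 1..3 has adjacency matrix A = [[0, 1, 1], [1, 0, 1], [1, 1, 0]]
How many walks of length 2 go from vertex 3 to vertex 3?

The number of length-2 walks from vertex 3 to vertex 3 is entry (3,3) of A^2, where A is the adjacency matrix.
A^2 = [[2, 1, 1], [1, 2, 1], [1, 1, 2]]

2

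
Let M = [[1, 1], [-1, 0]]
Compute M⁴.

M² = [[0, 1], [-1, -1]]
M³ = [[-1, 0], [0, -1]]
M⁴ = [[-1, -1], [1, 0]]

[[-1, -1], [1, 0]]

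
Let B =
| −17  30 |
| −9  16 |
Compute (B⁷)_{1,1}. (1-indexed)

tr B = −1 and det B = −2, so the characteristic polynomial is λ² − (−1)λ + (−2) with roots −2 and 1.
Eigenvectors give P = [[−2, 5], [−1, 3]] with P⁻¹ = [[−3, 5], [−1, 2]], and B = P·diag(−2, 1)·P⁻¹.
Then B⁷ = P·diag(−128, 1)·P⁻¹ = [[256, 5], [128, 3]] · [[−3, 5], [−1, 2]] = [[−773, 1290], [−387, 646]].

−773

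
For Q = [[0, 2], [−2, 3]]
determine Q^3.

Q^2 = [[−4, 6], [−6, 5]]
Q^3 = [[−12, 10], [−10, 3]]

[[−12, 10], [−10, 3]]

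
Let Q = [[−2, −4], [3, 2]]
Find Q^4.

Q^2 = [[−8, 0], [0, −8]]
Q^3 = [[16, 32], [−24, −16]]
Q^4 = [[64, 0], [0, 64]]

[[64, 0], [0, 64]]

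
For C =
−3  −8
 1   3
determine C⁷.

C² = I (check: tr C = 0 and det C = −1), so C⁷ = C since 7 is odd.

[[−3, −8], [1, 3]]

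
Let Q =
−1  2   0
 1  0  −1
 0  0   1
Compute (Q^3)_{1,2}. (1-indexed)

Q^2 = [[3, −2, −2], [−1, 2, −1], [0, 0, 1]]
Q^3 = [[−5, 6, 0], [3, −2, −3], [0, 0, 1]]

6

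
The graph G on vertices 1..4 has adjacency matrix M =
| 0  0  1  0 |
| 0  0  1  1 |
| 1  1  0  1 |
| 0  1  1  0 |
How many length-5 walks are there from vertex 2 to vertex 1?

6

The number of length-5 walks from vertex 2 to vertex 1 is entry (2,1) of M⁵, where M is the adjacency matrix.
M² = [[1, 1, 0, 1], [1, 2, 1, 1], [0, 1, 3, 1], [1, 1, 1, 2]]
M³ = [[0, 1, 3, 1], [1, 2, 4, 3], [3, 4, 2, 4], [1, 3, 4, 2]]
M⁴ = [[3, 4, 2, 4], [4, 7, 6, 6], [2, 6, 11, 6], [4, 6, 6, 7]]
M⁵ = [[2, 6, 11, 6], [6, 12, 17, 13], [11, 17, 14, 17], [6, 13, 17, 12]]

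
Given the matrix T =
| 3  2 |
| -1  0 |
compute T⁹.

tr T = 3 and det T = 2, so the characteristic polynomial is λ² − (3)λ + (2) with roots 1 and 2.
Eigenvectors give P = [[-1, 2], [1, -1]] with P⁻¹ = [[1, 2], [1, 1]], and T = P·diag(1, 2)·P⁻¹.
Then T⁹ = P·diag(1, 512)·P⁻¹ = [[-1, 1024], [1, -512]] · [[1, 2], [1, 1]] = [[1023, 1022], [-511, -510]].

[[1023, 1022], [-511, -510]]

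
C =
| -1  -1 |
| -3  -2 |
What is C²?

[[4, 3], [9, 7]]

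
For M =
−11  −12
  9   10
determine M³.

[[−35, −36], [27, 28]]

tr M = −1 and det M = −2, so the characteristic polynomial is λ² − (−1)λ + (−2) with roots 1 and −2.
Eigenvectors give P = [[−1, 4], [1, −3]] with P⁻¹ = [[3, 4], [1, 1]], and M = P·diag(1, −2)·P⁻¹.
Then M³ = P·diag(1, −8)·P⁻¹ = [[−1, −32], [1, 24]] · [[3, 4], [1, 1]] = [[−35, −36], [27, 28]].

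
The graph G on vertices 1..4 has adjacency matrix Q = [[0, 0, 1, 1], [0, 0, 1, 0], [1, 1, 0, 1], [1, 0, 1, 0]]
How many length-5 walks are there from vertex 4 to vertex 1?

13

The number of length-5 walks from vertex 4 to vertex 1 is entry (4,1) of Q⁵, where Q is the adjacency matrix.
Q² = [[2, 1, 1, 1], [1, 1, 0, 1], [1, 0, 3, 1], [1, 1, 1, 2]]
Q³ = [[2, 1, 4, 3], [1, 0, 3, 1], [4, 3, 2, 4], [3, 1, 4, 2]]
Q⁴ = [[7, 4, 6, 6], [4, 3, 2, 4], [6, 2, 11, 6], [6, 4, 6, 7]]
Q⁵ = [[12, 6, 17, 13], [6, 2, 11, 6], [17, 11, 14, 17], [13, 6, 17, 12]]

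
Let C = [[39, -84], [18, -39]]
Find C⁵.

tr C = 0 and det C = -9, so the characteristic polynomial is λ² − (0)λ + (-9) with roots 3 and -3.
Eigenvectors give P = [[7, 2], [3, 1]] with P⁻¹ = [[1, -2], [-3, 7]], and C = P·diag(3, -3)·P⁻¹.
Then C⁵ = P·diag(243, -243)·P⁻¹ = [[1701, -486], [729, -243]] · [[1, -2], [-3, 7]] = [[3159, -6804], [1458, -3159]].

[[3159, -6804], [1458, -3159]]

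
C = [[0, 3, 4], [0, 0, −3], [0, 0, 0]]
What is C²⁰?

C is strictly triangular, hence nilpotent: C³ = 0, so C²⁰ = 0.

[[0, 0, 0], [0, 0, 0], [0, 0, 0]]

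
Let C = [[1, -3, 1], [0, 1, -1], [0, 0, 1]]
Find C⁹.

[[1, -27, 117], [0, 1, -9], [0, 0, 1]]

C = I + N where N = [[0, -3, 1], [0, 0, -1], [0, 0, 0]] is strictly upper-triangular, so N³ = 0.
(I + N)⁹ = I + 9·N + 36·N² = [[1, -27, 117], [0, 1, -9], [0, 0, 1]].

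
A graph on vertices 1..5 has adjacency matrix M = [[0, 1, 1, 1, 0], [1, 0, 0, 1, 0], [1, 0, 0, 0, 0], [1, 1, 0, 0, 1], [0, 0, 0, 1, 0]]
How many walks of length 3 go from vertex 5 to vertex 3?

1

The number of length-3 walks from vertex 5 to vertex 3 is entry (5,3) of M³, where M is the adjacency matrix.
M² = [[3, 1, 0, 1, 1], [1, 2, 1, 1, 1], [0, 1, 1, 1, 0], [1, 1, 1, 3, 0], [1, 1, 0, 0, 1]]
M³ = [[2, 4, 3, 5, 1], [4, 2, 1, 4, 1], [3, 1, 0, 1, 1], [5, 4, 1, 2, 3], [1, 1, 1, 3, 0]]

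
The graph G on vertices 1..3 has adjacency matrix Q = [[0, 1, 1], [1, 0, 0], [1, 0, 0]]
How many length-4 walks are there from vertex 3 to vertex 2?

2

The number of length-4 walks from vertex 3 to vertex 2 is entry (3,2) of Q^4, where Q is the adjacency matrix.
Q^2 = [[2, 0, 0], [0, 1, 1], [0, 1, 1]]
Q^3 = [[0, 2, 2], [2, 0, 0], [2, 0, 0]]
Q^4 = [[4, 0, 0], [0, 2, 2], [0, 2, 2]]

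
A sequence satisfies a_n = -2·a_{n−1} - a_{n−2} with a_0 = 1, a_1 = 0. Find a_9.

With companion matrix Q = [[-2, -1], [1, 0]], [a_n, a_{n−1}]ᵀ = Q·[a_{n−1}, a_{n−2}]ᵀ, so [a_9, a_8]ᵀ = Q⁸·[a_1, a_0]ᵀ.
Q⁸ = [[9, 8], [-8, -7]], giving [a_9, a_8]ᵀ = [[8], [-7]].

8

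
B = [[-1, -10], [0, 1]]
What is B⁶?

[[1, 0], [0, 1]]

B² = I (check: tr B = 0 and det B = -1), so B⁶ = I since 6 is even.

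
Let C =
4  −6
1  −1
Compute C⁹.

tr C = 3 and det C = 2, so the characteristic polynomial is λ² − (3)λ + (2) with roots 2 and 1.
Eigenvectors give P = [[−3, −2], [−1, −1]] with P⁻¹ = [[−1, 2], [1, −3]], and C = P·diag(2, 1)·P⁻¹.
Then C⁹ = P·diag(512, 1)·P⁻¹ = [[−1536, −2], [−512, −1]] · [[−1, 2], [1, −3]] = [[1534, −3066], [511, −1021]].

[[1534, −3066], [511, −1021]]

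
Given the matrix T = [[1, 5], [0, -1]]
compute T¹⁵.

[[1, 5], [0, -1]]

T² = I (check: tr T = 0 and det T = -1), so T¹⁵ = T since 15 is odd.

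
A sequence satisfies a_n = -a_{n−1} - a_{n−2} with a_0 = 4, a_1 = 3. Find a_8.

-7

With companion matrix M = [[-1, -1], [1, 0]], [a_n, a_{n−1}]ᵀ = M·[a_{n−1}, a_{n−2}]ᵀ, so [a_8, a_7]ᵀ = M^7·[a_1, a_0]ᵀ.
M^7 = [[-1, -1], [1, 0]], giving [a_8, a_7]ᵀ = [[-7], [3]].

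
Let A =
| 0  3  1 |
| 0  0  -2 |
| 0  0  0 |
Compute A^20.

[[0, 0, 0], [0, 0, 0], [0, 0, 0]]

A is strictly triangular, hence nilpotent: A^3 = 0, so A^20 = 0.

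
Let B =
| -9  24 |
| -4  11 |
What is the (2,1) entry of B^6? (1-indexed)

tr B = 2 and det B = -3, so the characteristic polynomial is λ² − (2)λ + (-3) with roots -1 and 3.
Eigenvectors give P = [[-3, 2], [-1, 1]] with P⁻¹ = [[-1, 2], [-1, 3]], and B = P·diag(-1, 3)·P⁻¹.
Then B^6 = P·diag(1, 729)·P⁻¹ = [[-3, 1458], [-1, 729]] · [[-1, 2], [-1, 3]] = [[-1455, 4368], [-728, 2185]].

-728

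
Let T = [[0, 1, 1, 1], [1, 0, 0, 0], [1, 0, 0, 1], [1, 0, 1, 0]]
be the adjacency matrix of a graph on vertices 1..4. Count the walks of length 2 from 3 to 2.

The number of length-2 walks from vertex 3 to vertex 2 is entry (3,2) of T^2, where T is the adjacency matrix.
T^2 = [[3, 0, 1, 1], [0, 1, 1, 1], [1, 1, 2, 1], [1, 1, 1, 2]]

1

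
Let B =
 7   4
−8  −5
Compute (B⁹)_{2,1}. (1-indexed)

−39368

tr B = 2 and det B = −3, so the characteristic polynomial is λ² − (2)λ + (−3) with roots −1 and 3.
Eigenvectors give P = [[−1, −1], [2, 1]] with P⁻¹ = [[1, 1], [−2, −1]], and B = P·diag(−1, 3)·P⁻¹.
Then B⁹ = P·diag(−1, 19683)·P⁻¹ = [[1, −19683], [−2, 19683]] · [[1, 1], [−2, −1]] = [[39367, 19684], [−39368, −19685]].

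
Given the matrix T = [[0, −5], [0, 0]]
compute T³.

T is strictly triangular, hence nilpotent: T² = 0, so T³ = 0.

[[0, 0], [0, 0]]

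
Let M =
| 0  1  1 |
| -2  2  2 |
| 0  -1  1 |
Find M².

[[-2, 1, 3], [-4, 0, 4], [2, -3, -1]]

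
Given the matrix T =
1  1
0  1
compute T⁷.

[[1, 7], [0, 1]]

T = I + N where N = [[0, 1], [0, 0]] is strictly upper-triangular, so N² = 0.
(I + N)⁷ = I + 7·N = [[1, 7], [0, 1]].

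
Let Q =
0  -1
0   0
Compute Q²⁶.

[[0, 0], [0, 0]]

Q is strictly triangular, hence nilpotent: Q² = 0, so Q²⁶ = 0.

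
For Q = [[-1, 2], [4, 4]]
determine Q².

[[9, 6], [12, 24]]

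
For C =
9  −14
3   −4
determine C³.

tr C = 5 and det C = 6, so the characteristic polynomial is λ² − (5)λ + (6) with roots 2 and 3.
Eigenvectors give P = [[−2, −7], [−1, −3]] with P⁻¹ = [[3, −7], [−1, 2]], and C = P·diag(2, 3)·P⁻¹.
Then C³ = P·diag(8, 27)·P⁻¹ = [[−16, −189], [−8, −81]] · [[3, −7], [−1, 2]] = [[141, −266], [57, −106]].

[[141, −266], [57, −106]]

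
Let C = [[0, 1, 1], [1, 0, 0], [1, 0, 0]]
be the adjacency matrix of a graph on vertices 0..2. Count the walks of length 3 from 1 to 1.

The number of length-3 walks from vertex 1 to vertex 1 is entry (1,1) of C³, where C is the adjacency matrix.
C² = [[2, 0, 0], [0, 1, 1], [0, 1, 1]]
C³ = [[0, 2, 2], [2, 0, 0], [2, 0, 0]]

0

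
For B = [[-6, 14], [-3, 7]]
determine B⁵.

[[-6, 14], [-3, 7]]

B² = B (a projection; rank 1, trace 1), so B⁵ = B.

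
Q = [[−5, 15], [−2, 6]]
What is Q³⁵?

Q² = Q (a projection; rank 1, trace 1), so Q³⁵ = Q.

[[−5, 15], [−2, 6]]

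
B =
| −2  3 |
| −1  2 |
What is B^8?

[[1, 0], [0, 1]]

B² = I (check: tr B = 0 and det B = −1), so B^8 = I since 8 is even.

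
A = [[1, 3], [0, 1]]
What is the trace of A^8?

2

A = I + N where N = [[0, 3], [0, 0]] is strictly upper-triangular, so N^2 = 0.
(I + N)^8 = I + 8·N = [[1, 24], [0, 1]].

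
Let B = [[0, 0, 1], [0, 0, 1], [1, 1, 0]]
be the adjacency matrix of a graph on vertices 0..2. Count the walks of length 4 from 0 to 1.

2

The number of length-4 walks from vertex 0 to vertex 1 is entry (0,1) of B⁴, where B is the adjacency matrix.
B² = [[1, 1, 0], [1, 1, 0], [0, 0, 2]]
B³ = [[0, 0, 2], [0, 0, 2], [2, 2, 0]]
B⁴ = [[2, 2, 0], [2, 2, 0], [0, 0, 4]]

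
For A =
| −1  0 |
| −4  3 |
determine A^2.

[[1, 0], [−8, 9]]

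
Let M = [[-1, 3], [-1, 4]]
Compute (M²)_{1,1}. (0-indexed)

13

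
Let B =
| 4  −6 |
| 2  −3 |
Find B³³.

B² = B (a projection; rank 1, trace 1), so B³³ = B.

[[4, −6], [2, −3]]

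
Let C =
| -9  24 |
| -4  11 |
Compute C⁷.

tr C = 2 and det C = -3, so the characteristic polynomial is λ² − (2)λ + (-3) with roots 3 and -1.
Eigenvectors give P = [[2, 3], [1, 1]] with P⁻¹ = [[-1, 3], [1, -2]], and C = P·diag(3, -1)·P⁻¹.
Then C⁷ = P·diag(2187, -1)·P⁻¹ = [[4374, -3], [2187, -1]] · [[-1, 3], [1, -2]] = [[-4377, 13128], [-2188, 6563]].

[[-4377, 13128], [-2188, 6563]]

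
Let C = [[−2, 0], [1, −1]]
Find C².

[[4, 0], [−3, 1]]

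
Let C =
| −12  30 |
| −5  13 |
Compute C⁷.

[[−4758, 13890], [−2315, 6817]]

tr C = 1 and det C = −6, so the characteristic polynomial is λ² − (1)λ + (−6) with roots 3 and −2.
Eigenvectors give P = [[2, 3], [1, 1]] with P⁻¹ = [[−1, 3], [1, −2]], and C = P·diag(3, −2)·P⁻¹.
Then C⁷ = P·diag(2187, −128)·P⁻¹ = [[4374, −384], [2187, −128]] · [[−1, 3], [1, −2]] = [[−4758, 13890], [−2315, 6817]].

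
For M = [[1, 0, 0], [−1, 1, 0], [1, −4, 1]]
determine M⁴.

[[1, 0, 0], [−4, 1, 0], [28, −16, 1]]

M = I + N where N = [[0, 0, 0], [−1, 0, 0], [1, −4, 0]] is strictly lower-triangular, so N³ = 0.
(I + N)⁴ = I + 4·N + 6·N² = [[1, 0, 0], [−4, 1, 0], [28, −16, 1]].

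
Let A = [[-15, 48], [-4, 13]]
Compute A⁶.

[[2913, -8736], [728, -2183]]

tr A = -2 and det A = -3, so the characteristic polynomial is λ² − (-2)λ + (-3) with roots -3 and 1.
Eigenvectors give P = [[4, 3], [1, 1]] with P⁻¹ = [[1, -3], [-1, 4]], and A = P·diag(-3, 1)·P⁻¹.
Then A⁶ = P·diag(729, 1)·P⁻¹ = [[2916, 3], [729, 1]] · [[1, -3], [-1, 4]] = [[2913, -8736], [728, -2183]].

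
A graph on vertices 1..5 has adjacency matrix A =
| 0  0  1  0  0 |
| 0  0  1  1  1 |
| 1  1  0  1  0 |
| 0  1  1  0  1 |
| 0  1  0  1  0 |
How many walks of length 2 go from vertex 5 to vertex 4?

The number of length-2 walks from vertex 5 to vertex 4 is entry (5,4) of A^2, where A is the adjacency matrix.
A^2 = [[1, 1, 0, 1, 0], [1, 3, 1, 2, 1], [0, 1, 3, 1, 2], [1, 2, 1, 3, 1], [0, 1, 2, 1, 2]]

1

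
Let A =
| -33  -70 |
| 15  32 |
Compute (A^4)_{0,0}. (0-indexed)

tr A = -1 and det A = -6, so the characteristic polynomial is λ² − (-1)λ + (-6) with roots 2 and -3.
Eigenvectors give P = [[-2, 7], [1, -3]] with P⁻¹ = [[3, 7], [1, 2]], and A = P·diag(2, -3)·P⁻¹.
Then A^4 = P·diag(16, 81)·P⁻¹ = [[-32, 567], [16, -243]] · [[3, 7], [1, 2]] = [[471, 910], [-195, -374]].

471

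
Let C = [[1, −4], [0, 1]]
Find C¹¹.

[[1, −44], [0, 1]]

C = I + N where N = [[0, −4], [0, 0]] is strictly upper-triangular, so N² = 0.
(I + N)¹¹ = I + 11·N = [[1, −44], [0, 1]].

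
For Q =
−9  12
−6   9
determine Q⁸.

tr Q = 0 and det Q = −9, so the characteristic polynomial is λ² − (0)λ + (−9) with roots −3 and 3.
Eigenvectors give P = [[−2, −1], [−1, −1]] with P⁻¹ = [[−1, 1], [1, −2]], and Q = P·diag(−3, 3)·P⁻¹.
Then Q⁸ = P·diag(6561, 6561)·P⁻¹ = [[−13122, −6561], [−6561, −6561]] · [[−1, 1], [1, −2]] = [[6561, 0], [0, 6561]].

[[6561, 0], [0, 6561]]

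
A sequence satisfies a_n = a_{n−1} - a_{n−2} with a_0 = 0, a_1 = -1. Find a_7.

-1

With companion matrix B = [[1, -1], [1, 0]], [a_n, a_{n−1}]ᵀ = B·[a_{n−1}, a_{n−2}]ᵀ, so [a_7, a_6]ᵀ = B⁶·[a_1, a_0]ᵀ.
B⁶ = [[1, 0], [0, 1]], giving [a_7, a_6]ᵀ = [[-1], [0]].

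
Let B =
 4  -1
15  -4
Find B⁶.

B² = I (check: tr B = 0 and det B = -1), so B⁶ = I since 6 is even.

[[1, 0], [0, 1]]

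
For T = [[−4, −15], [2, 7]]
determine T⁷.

tr T = 3 and det T = 2, so the characteristic polynomial is λ² − (3)λ + (2) with roots 1 and 2.
Eigenvectors give P = [[−3, 5], [1, −2]] with P⁻¹ = [[−2, −5], [−1, −3]], and T = P·diag(1, 2)·P⁻¹.
Then T⁷ = P·diag(1, 128)·P⁻¹ = [[−3, 640], [1, −256]] · [[−2, −5], [−1, −3]] = [[−634, −1905], [254, 763]].

[[−634, −1905], [254, 763]]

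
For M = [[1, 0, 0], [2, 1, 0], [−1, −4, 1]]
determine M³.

[[1, 0, 0], [6, 1, 0], [−27, −12, 1]]

M = I + N where N = [[0, 0, 0], [2, 0, 0], [−1, −4, 0]] is strictly lower-triangular, so N³ = 0.
(I + N)³ = I + 3·N + 3·N² = [[1, 0, 0], [6, 1, 0], [−27, −12, 1]].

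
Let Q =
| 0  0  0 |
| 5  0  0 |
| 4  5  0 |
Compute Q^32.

[[0, 0, 0], [0, 0, 0], [0, 0, 0]]

Q is strictly triangular, hence nilpotent: Q^3 = 0, so Q^32 = 0.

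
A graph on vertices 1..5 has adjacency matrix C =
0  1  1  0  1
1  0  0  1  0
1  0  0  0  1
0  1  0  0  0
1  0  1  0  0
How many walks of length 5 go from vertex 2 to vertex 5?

7

The number of length-5 walks from vertex 2 to vertex 5 is entry (2,5) of C⁵, where C is the adjacency matrix.
C² = [[3, 0, 1, 1, 1], [0, 2, 1, 0, 1], [1, 1, 2, 0, 1], [1, 0, 0, 1, 0], [1, 1, 1, 0, 2]]
C³ = [[2, 4, 4, 0, 4], [4, 0, 1, 2, 1], [4, 1, 2, 1, 3], [0, 2, 1, 0, 1], [4, 1, 3, 1, 2]]
C⁴ = [[12, 2, 6, 4, 6], [2, 6, 5, 0, 5], [6, 5, 7, 1, 6], [4, 0, 1, 2, 1], [6, 5, 6, 1, 7]]
C⁵ = [[14, 16, 18, 2, 18], [16, 2, 7, 6, 7], [18, 7, 12, 5, 13], [2, 6, 5, 0, 5], [18, 7, 13, 5, 12]]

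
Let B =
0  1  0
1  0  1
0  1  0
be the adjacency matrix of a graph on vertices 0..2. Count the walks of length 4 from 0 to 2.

2

The number of length-4 walks from vertex 0 to vertex 2 is entry (0,2) of B⁴, where B is the adjacency matrix.
B² = [[1, 0, 1], [0, 2, 0], [1, 0, 1]]
B³ = [[0, 2, 0], [2, 0, 2], [0, 2, 0]]
B⁴ = [[2, 0, 2], [0, 4, 0], [2, 0, 2]]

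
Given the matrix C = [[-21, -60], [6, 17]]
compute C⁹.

tr C = -4 and det C = 3, so the characteristic polynomial is λ² − (-4)λ + (3) with roots -3 and -1.
Eigenvectors give P = [[10, -3], [-3, 1]] with P⁻¹ = [[1, 3], [3, 10]], and C = P·diag(-3, -1)·P⁻¹.
Then C⁹ = P·diag(-19683, -1)·P⁻¹ = [[-196830, 3], [59049, -1]] · [[1, 3], [3, 10]] = [[-196821, -590460], [59046, 177137]].

[[-196821, -590460], [59046, 177137]]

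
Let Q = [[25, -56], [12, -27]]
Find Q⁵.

tr Q = -2 and det Q = -3, so the characteristic polynomial is λ² − (-2)λ + (-3) with roots -3 and 1.
Eigenvectors give P = [[-2, -7], [-1, -3]] with P⁻¹ = [[3, -7], [-1, 2]], and Q = P·diag(-3, 1)·P⁻¹.
Then Q⁵ = P·diag(-243, 1)·P⁻¹ = [[486, -7], [243, -3]] · [[3, -7], [-1, 2]] = [[1465, -3416], [732, -1707]].

[[1465, -3416], [732, -1707]]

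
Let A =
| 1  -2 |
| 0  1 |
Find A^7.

[[1, -14], [0, 1]]

A = I + N where N = [[0, -2], [0, 0]] is strictly upper-triangular, so N^2 = 0.
(I + N)^7 = I + 7·N = [[1, -14], [0, 1]].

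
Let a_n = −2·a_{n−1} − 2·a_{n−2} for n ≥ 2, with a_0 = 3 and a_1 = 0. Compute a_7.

−48

With companion matrix Q = [[−2, −2], [1, 0]], [a_n, a_{n−1}]ᵀ = Q·[a_{n−1}, a_{n−2}]ᵀ, so [a_7, a_6]ᵀ = Q^6·[a_1, a_0]ᵀ.
Q^6 = [[−8, −16], [8, 8]], giving [a_7, a_6]ᵀ = [[−48], [24]].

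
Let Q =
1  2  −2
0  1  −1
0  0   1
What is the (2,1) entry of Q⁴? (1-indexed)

Q = I + N where N = [[0, 2, −2], [0, 0, −1], [0, 0, 0]] is strictly upper-triangular, so N³ = 0.
(I + N)⁴ = I + 4·N + 6·N² = [[1, 8, −20], [0, 1, −4], [0, 0, 1]].

0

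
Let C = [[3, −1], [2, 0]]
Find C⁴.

tr C = 3 and det C = 2, so the characteristic polynomial is λ² − (3)λ + (2) with roots 1 and 2.
Eigenvectors give P = [[−1, 1], [−2, 1]] with P⁻¹ = [[1, −1], [2, −1]], and C = P·diag(1, 2)·P⁻¹.
Then C⁴ = P·diag(1, 16)·P⁻¹ = [[−1, 16], [−2, 16]] · [[1, −1], [2, −1]] = [[31, −15], [30, −14]].

[[31, −15], [30, −14]]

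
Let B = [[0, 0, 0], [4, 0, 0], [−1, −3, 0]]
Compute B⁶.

[[0, 0, 0], [0, 0, 0], [0, 0, 0]]

B is strictly triangular, hence nilpotent: B³ = 0, so B⁶ = 0.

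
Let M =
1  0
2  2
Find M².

[[1, 0], [6, 4]]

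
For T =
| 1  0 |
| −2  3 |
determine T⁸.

[[1, 0], [−6560, 6561]]

tr T = 4 and det T = 3, so the characteristic polynomial is λ² − (4)λ + (3) with roots 3 and 1.
Eigenvectors give P = [[0, 1], [1, 1]] with P⁻¹ = [[−1, 1], [1, 0]], and T = P·diag(3, 1)·P⁻¹.
Then T⁸ = P·diag(6561, 1)·P⁻¹ = [[0, 1], [6561, 1]] · [[−1, 1], [1, 0]] = [[1, 0], [−6560, 6561]].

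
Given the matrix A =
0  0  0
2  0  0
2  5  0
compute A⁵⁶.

A is strictly triangular, hence nilpotent: A³ = 0, so A⁵⁶ = 0.

[[0, 0, 0], [0, 0, 0], [0, 0, 0]]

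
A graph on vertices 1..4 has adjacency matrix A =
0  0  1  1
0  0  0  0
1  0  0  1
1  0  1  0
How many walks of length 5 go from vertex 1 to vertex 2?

0

The number of length-5 walks from vertex 1 to vertex 2 is entry (1,2) of A⁵, where A is the adjacency matrix.
A² = [[2, 0, 1, 1], [0, 0, 0, 0], [1, 0, 2, 1], [1, 0, 1, 2]]
A³ = [[2, 0, 3, 3], [0, 0, 0, 0], [3, 0, 2, 3], [3, 0, 3, 2]]
A⁴ = [[6, 0, 5, 5], [0, 0, 0, 0], [5, 0, 6, 5], [5, 0, 5, 6]]
A⁵ = [[10, 0, 11, 11], [0, 0, 0, 0], [11, 0, 10, 11], [11, 0, 11, 10]]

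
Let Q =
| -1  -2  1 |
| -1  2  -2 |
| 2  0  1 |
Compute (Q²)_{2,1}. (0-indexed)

-4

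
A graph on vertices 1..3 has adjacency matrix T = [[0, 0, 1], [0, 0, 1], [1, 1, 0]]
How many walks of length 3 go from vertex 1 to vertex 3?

The number of length-3 walks from vertex 1 to vertex 3 is entry (1,3) of T³, where T is the adjacency matrix.
T² = [[1, 1, 0], [1, 1, 0], [0, 0, 2]]
T³ = [[0, 0, 2], [0, 0, 2], [2, 2, 0]]

2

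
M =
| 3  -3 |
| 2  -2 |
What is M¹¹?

M² = M (a projection; rank 1, trace 1), so M¹¹ = M.

[[3, -3], [2, -2]]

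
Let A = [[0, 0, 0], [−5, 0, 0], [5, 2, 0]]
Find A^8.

[[0, 0, 0], [0, 0, 0], [0, 0, 0]]

A is strictly triangular, hence nilpotent: A^3 = 0, so A^8 = 0.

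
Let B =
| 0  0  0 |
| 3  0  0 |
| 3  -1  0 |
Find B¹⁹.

[[0, 0, 0], [0, 0, 0], [0, 0, 0]]

B is strictly triangular, hence nilpotent: B³ = 0, so B¹⁹ = 0.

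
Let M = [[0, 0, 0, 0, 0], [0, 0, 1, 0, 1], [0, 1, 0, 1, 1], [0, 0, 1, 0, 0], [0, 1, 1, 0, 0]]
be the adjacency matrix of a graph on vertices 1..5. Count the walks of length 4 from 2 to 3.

6

The number of length-4 walks from vertex 2 to vertex 3 is entry (2,3) of M⁴, where M is the adjacency matrix.
M² = [[0, 0, 0, 0, 0], [0, 2, 1, 1, 1], [0, 1, 3, 0, 1], [0, 1, 0, 1, 1], [0, 1, 1, 1, 2]]
M³ = [[0, 0, 0, 0, 0], [0, 2, 4, 1, 3], [0, 4, 2, 3, 4], [0, 1, 3, 0, 1], [0, 3, 4, 1, 2]]
M⁴ = [[0, 0, 0, 0, 0], [0, 7, 6, 4, 6], [0, 6, 11, 2, 6], [0, 4, 2, 3, 4], [0, 6, 6, 4, 7]]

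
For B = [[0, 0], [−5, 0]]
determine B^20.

B is strictly triangular, hence nilpotent: B^2 = 0, so B^20 = 0.

[[0, 0], [0, 0]]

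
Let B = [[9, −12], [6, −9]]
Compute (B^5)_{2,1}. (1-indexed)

486

tr B = 0 and det B = −9, so the characteristic polynomial is λ² − (0)λ + (−9) with roots 3 and −3.
Eigenvectors give P = [[2, −1], [1, −1]] with P⁻¹ = [[1, −1], [1, −2]], and B = P·diag(3, −3)·P⁻¹.
Then B^5 = P·diag(243, −243)·P⁻¹ = [[486, 243], [243, 243]] · [[1, −1], [1, −2]] = [[729, −972], [486, −729]].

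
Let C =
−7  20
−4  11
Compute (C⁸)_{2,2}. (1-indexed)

32801

tr C = 4 and det C = 3, so the characteristic polynomial is λ² − (4)λ + (3) with roots 3 and 1.
Eigenvectors give P = [[2, −5], [1, −2]] with P⁻¹ = [[−2, 5], [−1, 2]], and C = P·diag(3, 1)·P⁻¹.
Then C⁸ = P·diag(6561, 1)·P⁻¹ = [[13122, −5], [6561, −2]] · [[−2, 5], [−1, 2]] = [[−26239, 65600], [−13120, 32801]].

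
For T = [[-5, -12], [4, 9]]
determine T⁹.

[[-59045, -118092], [39364, 78729]]

tr T = 4 and det T = 3, so the characteristic polynomial is λ² − (4)λ + (3) with roots 1 and 3.
Eigenvectors give P = [[2, -3], [-1, 2]] with P⁻¹ = [[2, 3], [1, 2]], and T = P·diag(1, 3)·P⁻¹.
Then T⁹ = P·diag(1, 19683)·P⁻¹ = [[2, -59049], [-1, 39366]] · [[2, 3], [1, 2]] = [[-59045, -118092], [39364, 78729]].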